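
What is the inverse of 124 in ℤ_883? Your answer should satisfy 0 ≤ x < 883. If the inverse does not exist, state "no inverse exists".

235

Apply the Euclidean algorithm to 883 and 124:
883 = 7·124 + 15
124 = 8·15 + 4
15 = 3·4 + 3
4 = 1·3 + 1
3 = 3·1 + 0
Since gcd(124, 883) = 1, back-substitute to write 1 as a combination:
1 = 4 − 3
1 = −15 + 4·4
1 = 4·124 − 33·15
1 = −33·883 + 235·124
So 124·235 ≡ 1 (mod 883).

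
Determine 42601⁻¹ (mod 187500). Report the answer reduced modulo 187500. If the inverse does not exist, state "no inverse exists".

92401

gcd(187500, 42601) by repeated division:
187500 = 4×42601 + 17096
42601 = 2×17096 + 8409
17096 = 2×8409 + 278
8409 = 30×278 + 69
278 = 4×69 + 2
69 = 34×2 + 1
2 = 2×1 + 0
gcd = 1, so the inverse exists. Back-substitute:
1 = 69 − 34·2
1 = −34·278 + 137·69
1 = 137·8409 − 4144·278
1 = −4144·17096 + 8425·8409
1 = 8425·42601 − 20994·17096
1 = −20994·187500 + 92401·42601
So 42601·92401 ≡ 1 (mod 187500).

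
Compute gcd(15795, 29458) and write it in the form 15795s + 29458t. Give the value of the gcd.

13

Repeated division:
29458 = 1*15795 + 13663
15795 = 1*13663 + 2132
13663 = 6*2132 + 871
2132 = 2*871 + 390
871 = 2*390 + 91
390 = 4*91 + 26
91 = 3*26 + 13
26 = 2*13 + 0
gcd(15795, 29458) = 13.
Back-substituting:
13 = 91 − 3·26
13 = −3·390 + 13·91
13 = 13·871 − 29·390
13 = −29·2132 + 71·871
13 = 71·13663 − 455·2132
13 = −455·15795 + 526·13663
13 = 526·29458 − 981·15795
So 13 = (526)·29458 + (-981)·15795.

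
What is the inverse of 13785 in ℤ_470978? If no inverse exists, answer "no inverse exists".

Run Euclid on (470978, 13785):
470978 = 34·13785 + 2288
13785 = 6·2288 + 57
2288 = 40·57 + 8
57 = 7·8 + 1
8 = 8·1 + 0
Since gcd(13785, 470978) = 1, back-substitute to write 1 as a combination:
1 = 57 − 7·8
1 = −7·2288 + 281·57
1 = 281·13785 − 1693·2288
1 = −1693·470978 + 57843·13785
So 13785·57843 ≡ 1 (mod 470978).

57843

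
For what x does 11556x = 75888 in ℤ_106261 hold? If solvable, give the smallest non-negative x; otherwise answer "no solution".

15234

First find gcd(11556, 106261):
106261 = 9×11556 + 2257
11556 = 5×2257 + 271
2257 = 8×271 + 89
271 = 3×89 + 4
89 = 22×4 + 1
4 = 4×1 + 0
gcd = 1, so a unique solution mod 106261 exists.
Back-substitute for the Bézout coefficients:
1 = 89 − 22·4
1 = −22·271 + 67·89
1 = 67·2257 − 558·271
1 = −558·11556 + 2857·2257
1 = 2857·106261 − 26271·11556
So 11556·(-26271) ≡ 1 (mod 106261), giving 11556⁻¹ ≡ 79990.
x ≡ 11556⁻¹·75888 ≡ 79990·75888 ≡ 15234 (mod 106261).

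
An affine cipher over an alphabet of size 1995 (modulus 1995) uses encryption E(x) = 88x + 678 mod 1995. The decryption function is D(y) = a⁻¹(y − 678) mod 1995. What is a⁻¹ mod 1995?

Apply the Euclidean algorithm to 1995 and 88:
1995 = 22*88 + 59
88 = 1*59 + 29
59 = 2*29 + 1
29 = 29*1 + 0
The gcd is 1. Working backward:
1 = 59 − 2·29
1 = −2·88 + 3·59
1 = 3·1995 − 68·88
So 88·(-68) ≡ 1 (mod 1995), and -68 ≡ 1927 (mod 1995).

1927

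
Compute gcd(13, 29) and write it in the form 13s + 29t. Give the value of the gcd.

Apply Euclid's algorithm to 29 and 13:
29 = 2×13 + 3
13 = 4×3 + 1
3 = 3×1 + 0
gcd(13, 29) = 1.
Working backward:
1 = 13 − 4·3
1 = −4·29 + 9·13
So 1 = (-4)·29 + (9)·13.

1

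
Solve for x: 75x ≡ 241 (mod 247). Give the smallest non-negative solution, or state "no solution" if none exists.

First find gcd(75, 247):
247 = 3*75 + 22
75 = 3*22 + 9
22 = 2*9 + 4
9 = 2*4 + 1
4 = 4*1 + 0
gcd = 1, so a unique solution mod 247 exists.
Back-substitute for the Bézout coefficients:
1 = 9 − 2·4
1 = −2·22 + 5·9
1 = 5·75 − 17·22
1 = −17·247 + 56·75
So 75·(56) ≡ 1 (mod 247), giving 75⁻¹ ≡ 56.
x ≡ 75⁻¹·241 ≡ 56·241 ≡ 158 (mod 247).

158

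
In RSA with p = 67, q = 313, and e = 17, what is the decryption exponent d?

φ(n) = (p−1)(q−1) = 66·312 = 20592.
Need d with 17·d ≡ 1 (mod 20592). Apply the extended Euclidean algorithm:
20592 = 1211*17 + 5
17 = 3*5 + 2
5 = 2*2 + 1
2 = 2*1 + 0
Back-substitute:
1 = 5 − 2·2
1 = −2·17 + 7·5
1 = 7·20592 − 8479·17
So 17·(-8479) ≡ 1 (mod 20592), hence d ≡ -8479 ≡ 12113 (mod 20592).

12113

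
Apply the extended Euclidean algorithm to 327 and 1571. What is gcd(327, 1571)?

Euclidean algorithm:
1571 = 4·327 + 263
327 = 1·263 + 64
263 = 4·64 + 7
64 = 9·7 + 1
7 = 7·1 + 0
gcd(327, 1571) = 1.
Express as a combination:
1 = 64 − 9·7
1 = −9·263 + 37·64
1 = 37·327 − 46·263
1 = −46·1571 + 221·327
So 1 = (-46)·1571 + (221)·327.

1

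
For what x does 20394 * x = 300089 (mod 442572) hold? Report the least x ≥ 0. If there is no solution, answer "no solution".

no solution

gcd(20394, 442572):
442572 = 21*20394 + 14298
20394 = 1*14298 + 6096
14298 = 2*6096 + 2106
6096 = 2*2106 + 1884
2106 = 1*1884 + 222
1884 = 8*222 + 108
222 = 2*108 + 6
108 = 18*6 + 0
gcd = 6, but 6 ∤ 300089, so the congruence has no solution.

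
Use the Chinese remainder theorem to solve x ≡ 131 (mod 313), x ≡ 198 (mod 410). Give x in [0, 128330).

Write x = 131 + 313·k. Then 313·k ≡ 198 − 131 ≡ 67 (mod 410).
Need 313⁻¹ mod 410. Extended Euclid on (410, 313):
410 = 1*313 + 97
313 = 3*97 + 22
97 = 4*22 + 9
22 = 2*9 + 4
9 = 2*4 + 1
4 = 4*1 + 0
Back-substitute:
1 = 9 − 2·4
1 = −2·22 + 5·9
1 = 5·97 − 22·22
1 = −22·313 + 71·97
1 = 71·410 − 93·313
313⁻¹ ≡ 317 (mod 410), so k ≡ 317·67 ≡ 329 (mod 410).
x = 131 + 313·329 = 103108.

103108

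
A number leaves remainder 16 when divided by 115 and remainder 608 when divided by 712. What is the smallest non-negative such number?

78216

Write x = 16 + 115·k. Then 115·k ≡ 608 − 16 ≡ 592 (mod 712).
Need 115⁻¹ mod 712. Extended Euclid on (712, 115):
712 = 6·115 + 22
115 = 5·22 + 5
22 = 4·5 + 2
5 = 2·2 + 1
2 = 2·1 + 0
Back-substitute:
1 = 5 − 2·2
1 = −2·22 + 9·5
1 = 9·115 − 47·22
1 = −47·712 + 291·115
115⁻¹ ≡ 291 (mod 712), so k ≡ 291·592 ≡ 680 (mod 712).
x = 16 + 115·680 = 78216.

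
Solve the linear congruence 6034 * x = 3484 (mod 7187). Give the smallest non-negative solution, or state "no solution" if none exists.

First find gcd(6034, 7187):
7187 = 1*6034 + 1153
6034 = 5*1153 + 269
1153 = 4*269 + 77
269 = 3*77 + 38
77 = 2*38 + 1
38 = 38*1 + 0
gcd = 1, so a unique solution mod 7187 exists.
Back-substitute for the Bézout coefficients:
1 = 77 − 2·38
1 = −2·269 + 7·77
1 = 7·1153 − 30·269
1 = −30·6034 + 157·1153
1 = 157·7187 − 187·6034
So 6034·(-187) ≡ 1 (mod 7187), giving 6034⁻¹ ≡ 7000.
x ≡ 6034⁻¹·3484 ≡ 7000·3484 ≡ 2509 (mod 7187).

2509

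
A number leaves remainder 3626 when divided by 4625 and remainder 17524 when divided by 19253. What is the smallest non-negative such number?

Write x = 3626 + 4625·k. Then 4625·k ≡ 17524 − 3626 ≡ 13898 (mod 19253).
Need 4625⁻¹ mod 19253. Extended Euclid on (19253, 4625):
19253 = 4·4625 + 753
4625 = 6·753 + 107
753 = 7·107 + 4
107 = 26·4 + 3
4 = 1·3 + 1
3 = 3·1 + 0
Back-substitute:
1 = 4 − 3
1 = −107 + 27·4
1 = 27·753 − 190·107
1 = −190·4625 + 1167·753
1 = 1167·19253 − 4858·4625
4625⁻¹ ≡ 14395 (mod 19253), so k ≡ 14395·13898 ≡ 3787 (mod 19253).
x = 3626 + 4625·3787 = 17518501.

17518501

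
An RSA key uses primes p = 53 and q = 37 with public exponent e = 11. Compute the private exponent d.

851

φ(n) = (p−1)(q−1) = 52·36 = 1872.
Need d with 11·d ≡ 1 (mod 1872). Apply the extended Euclidean algorithm:
1872 = 170*11 + 2
11 = 5*2 + 1
2 = 2*1 + 0
Back-substitute:
1 = 11 − 5·2
1 = −5·1872 + 851·11
So 11·851 ≡ 1 (mod 1872), hence d = 851.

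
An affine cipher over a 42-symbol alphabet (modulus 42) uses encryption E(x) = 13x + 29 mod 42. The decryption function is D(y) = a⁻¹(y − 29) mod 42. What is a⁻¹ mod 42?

13

Apply the Euclidean algorithm to 42 and 13:
42 = 3·13 + 3
13 = 4·3 + 1
3 = 3·1 + 0
gcd = 1, so the inverse exists. Back-substitute:
1 = 13 − 4·3
1 = −4·42 + 13·13
So 13·13 ≡ 1 (mod 42).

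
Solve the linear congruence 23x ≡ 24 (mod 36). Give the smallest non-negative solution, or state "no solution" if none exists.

First find gcd(23, 36):
36 = 1*23 + 13
23 = 1*13 + 10
13 = 1*10 + 3
10 = 3*3 + 1
3 = 3*1 + 0
gcd = 1, so a unique solution mod 36 exists.
Back-substitute for the Bézout coefficients:
1 = 10 − 3·3
1 = −3·13 + 4·10
1 = 4·23 − 7·13
1 = −7·36 + 11·23
So 23·(11) ≡ 1 (mod 36), giving 23⁻¹ ≡ 11.
x ≡ 23⁻¹·24 ≡ 11·24 ≡ 12 (mod 36).

12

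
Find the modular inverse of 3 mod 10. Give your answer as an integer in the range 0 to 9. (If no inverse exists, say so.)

gcd(10, 3) by repeated division:
10 = 3*3 + 1
3 = 3*1 + 0
gcd = 1, so the inverse exists. Back-substitute:
1 = 10 − 3·3
Thus 3·(-3) ≡ 1 (mod 10); reducing, -3 mod 10 = 7.

7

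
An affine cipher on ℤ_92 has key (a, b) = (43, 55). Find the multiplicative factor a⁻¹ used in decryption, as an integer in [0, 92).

15

Apply the Euclidean algorithm to 92 and 43:
92 = 2×43 + 6
43 = 7×6 + 1
6 = 6×1 + 0
Since gcd(43, 92) = 1, back-substitute to write 1 as a combination:
1 = 43 − 7·6
1 = −7·92 + 15·43
So 43·15 ≡ 1 (mod 92).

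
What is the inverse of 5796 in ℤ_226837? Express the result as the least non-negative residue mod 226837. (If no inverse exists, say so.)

Apply the Euclidean algorithm to 226837 and 5796:
226837 = 39*5796 + 793
5796 = 7*793 + 245
793 = 3*245 + 58
245 = 4*58 + 13
58 = 4*13 + 6
13 = 2*6 + 1
6 = 6*1 + 0
gcd = 1, so the inverse exists. Back-substitute:
1 = 13 − 2·6
1 = −2·58 + 9·13
1 = 9·245 − 38·58
1 = −38·793 + 123·245
1 = 123·5796 − 899·793
1 = −899·226837 + 35184·5796
So 5796·35184 ≡ 1 (mod 226837).

35184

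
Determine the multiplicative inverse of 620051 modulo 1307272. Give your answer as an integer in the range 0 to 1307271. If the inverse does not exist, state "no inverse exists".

Run Euclid on (1307272, 620051):
1307272 = 2·620051 + 67170
620051 = 9·67170 + 15521
67170 = 4·15521 + 5086
15521 = 3·5086 + 263
5086 = 19·263 + 89
263 = 2·89 + 85
89 = 1·85 + 4
85 = 21·4 + 1
4 = 4·1 + 0
Since gcd(620051, 1307272) = 1, back-substitute to write 1 as a combination:
1 = 85 − 21·4
1 = −21·89 + 22·85
1 = 22·263 − 65·89
1 = −65·5086 + 1257·263
1 = 1257·15521 − 3836·5086
1 = −3836·67170 + 16601·15521
1 = 16601·620051 − 153245·67170
1 = −153245·1307272 + 323091·620051
So 620051·323091 ≡ 1 (mod 1307272).

323091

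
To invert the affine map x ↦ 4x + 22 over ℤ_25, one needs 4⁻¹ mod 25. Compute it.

gcd(25, 4) by repeated division:
25 = 6*4 + 1
4 = 4*1 + 0
The gcd is 1. Working backward:
1 = 25 − 6·4
Hence 4⁻¹ ≡ -6 ≡ 19 (mod 25).

19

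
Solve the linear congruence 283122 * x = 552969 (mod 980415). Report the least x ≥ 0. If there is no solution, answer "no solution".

3122

First find gcd(283122, 980415):
980415 = 3×283122 + 131049
283122 = 2×131049 + 21024
131049 = 6×21024 + 4905
21024 = 4×4905 + 1404
4905 = 3×1404 + 693
1404 = 2×693 + 18
693 = 38×18 + 9
18 = 2×9 + 0
gcd = 9 and 9 | 552969, so solutions exist. Divide through by 9: 31458x ≡ 61441 (mod 108935).
Now find 31458⁻¹ mod 108935:
108935 = 3×31458 + 14561
31458 = 2×14561 + 2336
14561 = 6×2336 + 545
2336 = 4×545 + 156
545 = 3×156 + 77
156 = 2×77 + 2
77 = 38×2 + 1
2 = 2×1 + 0
Back-substitute:
1 = 77 − 38·2
1 = −38·156 + 77·77
1 = 77·545 − 269·156
1 = −269·2336 + 1153·545
1 = 1153·14561 − 7187·2336
1 = −7187·31458 + 15527·14561
1 = 15527·108935 − 53768·31458
So 31458·(-53768) ≡ 1 (mod 108935), i.e. 31458⁻¹ ≡ 55167.
Then x ≡ 55167·61441 ≡ 3122 (mod 108935); the smallest non-negative solution is x = 3122.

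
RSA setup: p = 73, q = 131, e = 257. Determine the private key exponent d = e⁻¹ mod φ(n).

2513

φ(n) = (p−1)(q−1) = 72·130 = 9360.
Need d with 257·d ≡ 1 (mod 9360). Apply the extended Euclidean algorithm:
9360 = 36*257 + 108
257 = 2*108 + 41
108 = 2*41 + 26
41 = 1*26 + 15
26 = 1*15 + 11
15 = 1*11 + 4
11 = 2*4 + 3
4 = 1*3 + 1
3 = 3*1 + 0
Back-substitute:
1 = 4 − 3
1 = −11 + 3·4
1 = 3·15 − 4·11
1 = −4·26 + 7·15
1 = 7·41 − 11·26
1 = −11·108 + 29·41
1 = 29·257 − 69·108
1 = −69·9360 + 2513·257
So 257·2513 ≡ 1 (mod 9360), hence d = 2513.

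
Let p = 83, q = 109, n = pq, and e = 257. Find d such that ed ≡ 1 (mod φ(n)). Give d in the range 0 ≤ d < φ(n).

φ(n) = (p−1)(q−1) = 82·108 = 8856.
Need d with 257·d ≡ 1 (mod 8856). Apply the extended Euclidean algorithm:
8856 = 34·257 + 118
257 = 2·118 + 21
118 = 5·21 + 13
21 = 1·13 + 8
13 = 1·8 + 5
8 = 1·5 + 3
5 = 1·3 + 2
3 = 1·2 + 1
2 = 2·1 + 0
Back-substitute:
1 = 3 − 2
1 = −5 + 2·3
1 = 2·8 − 3·5
1 = −3·13 + 5·8
1 = 5·21 − 8·13
1 = −8·118 + 45·21
1 = 45·257 − 98·118
1 = −98·8856 + 3377·257
So 257·3377 ≡ 1 (mod 8856), hence d = 3377.

3377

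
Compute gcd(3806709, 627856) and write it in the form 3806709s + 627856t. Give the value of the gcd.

1

Repeated division:
3806709 = 6·627856 + 39573
627856 = 15·39573 + 34261
39573 = 1·34261 + 5312
34261 = 6·5312 + 2389
5312 = 2·2389 + 534
2389 = 4·534 + 253
534 = 2·253 + 28
253 = 9·28 + 1
28 = 28·1 + 0
gcd(3806709, 627856) = 1.
Express as a combination:
1 = 253 − 9·28
1 = −9·534 + 19·253
1 = 19·2389 − 85·534
1 = −85·5312 + 189·2389
1 = 189·34261 − 1219·5312
1 = −1219·39573 + 1408·34261
1 = 1408·627856 − 22339·39573
1 = −22339·3806709 + 135442·627856
So 1 = (-22339)·3806709 + (135442)·627856.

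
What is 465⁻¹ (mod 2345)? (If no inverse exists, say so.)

Compute gcd(465, 2345):
2345 = 5*465 + 20
465 = 23*20 + 5
20 = 4*5 + 0
gcd(465, 2345) = 5 ≠ 1, so 465 has no multiplicative inverse modulo 2345.

no inverse exists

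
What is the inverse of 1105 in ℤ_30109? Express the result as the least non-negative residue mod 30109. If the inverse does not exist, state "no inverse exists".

Extended Euclidean algorithm:
30109 = 27*1105 + 274
1105 = 4*274 + 9
274 = 30*9 + 4
9 = 2*4 + 1
4 = 4*1 + 0
The gcd is 1. Working backward:
1 = 9 − 2·4
1 = −2·274 + 61·9
1 = 61·1105 − 246·274
1 = −246·30109 + 6703·1105
So 1105·6703 ≡ 1 (mod 30109).

6703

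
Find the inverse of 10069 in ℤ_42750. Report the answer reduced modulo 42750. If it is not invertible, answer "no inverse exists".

gcd(42750, 10069) by repeated division:
42750 = 4·10069 + 2474
10069 = 4·2474 + 173
2474 = 14·173 + 52
173 = 3·52 + 17
52 = 3·17 + 1
17 = 17·1 + 0
Since gcd(10069, 42750) = 1, back-substitute to write 1 as a combination:
1 = 52 − 3·17
1 = −3·173 + 10·52
1 = 10·2474 − 143·173
1 = −143·10069 + 582·2474
1 = 582·42750 − 2471·10069
Hence 10069⁻¹ ≡ -2471 ≡ 40279 (mod 42750).

40279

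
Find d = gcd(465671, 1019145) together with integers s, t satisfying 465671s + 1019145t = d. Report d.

Euclidean algorithm:
1019145 = 2*465671 + 87803
465671 = 5*87803 + 26656
87803 = 3*26656 + 7835
26656 = 3*7835 + 3151
7835 = 2*3151 + 1533
3151 = 2*1533 + 85
1533 = 18*85 + 3
85 = 28*3 + 1
3 = 3*1 + 0
gcd(465671, 1019145) = 1.
Back-substituting:
1 = 85 − 28·3
1 = −28·1533 + 505·85
1 = 505·3151 − 1038·1533
1 = −1038·7835 + 2581·3151
1 = 2581·26656 − 8781·7835
1 = −8781·87803 + 28924·26656
1 = 28924·465671 − 153401·87803
1 = −153401·1019145 + 335726·465671
So 1 = (-153401)·1019145 + (335726)·465671.

1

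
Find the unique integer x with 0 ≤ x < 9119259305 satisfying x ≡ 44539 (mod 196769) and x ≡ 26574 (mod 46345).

Write x = 44539 + 196769·k. Then 196769·k ≡ 26574 − 44539 ≡ 28380 (mod 46345).
Need 196769⁻¹ mod 46345. Extended Euclid on (46345, 11389):
46345 = 4×11389 + 789
11389 = 14×789 + 343
789 = 2×343 + 103
343 = 3×103 + 34
103 = 3×34 + 1
34 = 34×1 + 0
Back-substitute:
1 = 103 − 3·34
1 = −3·343 + 10·103
1 = 10·789 − 23·343
1 = −23·11389 + 332·789
1 = 332·46345 − 1351·11389
196769⁻¹ ≡ 44994 (mod 46345), so k ≡ 44994·28380 ≡ 32280 (mod 46345).
x = 44539 + 196769·32280 = 6351747859.

6351747859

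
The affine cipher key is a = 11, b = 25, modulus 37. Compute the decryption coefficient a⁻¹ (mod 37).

Run Euclid on (37, 11):
37 = 3*11 + 4
11 = 2*4 + 3
4 = 1*3 + 1
3 = 3*1 + 0
gcd = 1, so the inverse exists. Back-substitute:
1 = 4 − 3
1 = −11 + 3·4
1 = 3·37 − 10·11
Thus 11·(-10) ≡ 1 (mod 37); reducing, -10 mod 37 = 27.

27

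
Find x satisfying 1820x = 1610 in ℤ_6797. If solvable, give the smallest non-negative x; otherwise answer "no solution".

337

First find gcd(1820, 6797):
6797 = 3×1820 + 1337
1820 = 1×1337 + 483
1337 = 2×483 + 371
483 = 1×371 + 112
371 = 3×112 + 35
112 = 3×35 + 7
35 = 5×7 + 0
gcd = 7 and 7 | 1610, so solutions exist. Divide through by 7: 260x ≡ 230 (mod 971).
Now find 260⁻¹ mod 971:
971 = 3×260 + 191
260 = 1×191 + 69
191 = 2×69 + 53
69 = 1×53 + 16
53 = 3×16 + 5
16 = 3×5 + 1
5 = 5×1 + 0
Back-substitute:
1 = 16 − 3·5
1 = −3·53 + 10·16
1 = 10·69 − 13·53
1 = −13·191 + 36·69
1 = 36·260 − 49·191
1 = −49·971 + 183·260
So 260⁻¹ ≡ 183 (mod 971).
Then x ≡ 183·230 ≡ 337 (mod 971); the smallest non-negative solution is x = 337.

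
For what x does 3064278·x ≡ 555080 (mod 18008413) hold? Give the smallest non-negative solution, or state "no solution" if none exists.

9391946

First find gcd(3064278, 18008413):
18008413 = 5×3064278 + 2687023
3064278 = 1×2687023 + 377255
2687023 = 7×377255 + 46238
377255 = 8×46238 + 7351
46238 = 6×7351 + 2132
7351 = 3×2132 + 955
2132 = 2×955 + 222
955 = 4×222 + 67
222 = 3×67 + 21
67 = 3×21 + 4
21 = 5×4 + 1
4 = 4×1 + 0
gcd = 1, so a unique solution mod 18008413 exists.
Back-substitute for the Bézout coefficients:
1 = 21 − 5·4
1 = −5·67 + 16·21
1 = 16·222 − 53·67
1 = −53·955 + 228·222
1 = 228·2132 − 509·955
1 = −509·7351 + 1755·2132
1 = 1755·46238 − 11039·7351
1 = −11039·377255 + 90067·46238
1 = 90067·2687023 − 641508·377255
1 = −641508·3064278 + 731575·2687023
1 = 731575·18008413 − 4299383·3064278
So 3064278·(-4299383) ≡ 1 (mod 18008413), giving 3064278⁻¹ ≡ 13709030.
x ≡ 3064278⁻¹·555080 ≡ 13709030·555080 ≡ 9391946 (mod 18008413).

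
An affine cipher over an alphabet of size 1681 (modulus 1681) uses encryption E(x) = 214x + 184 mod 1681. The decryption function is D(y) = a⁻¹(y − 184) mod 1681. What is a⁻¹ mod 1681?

1139

Apply the Euclidean algorithm to 1681 and 214:
1681 = 7·214 + 183
214 = 1·183 + 31
183 = 5·31 + 28
31 = 1·28 + 3
28 = 9·3 + 1
3 = 3·1 + 0
Since gcd(214, 1681) = 1, back-substitute to write 1 as a combination:
1 = 28 − 9·3
1 = −9·31 + 10·28
1 = 10·183 − 59·31
1 = −59·214 + 69·183
1 = 69·1681 − 542·214
Thus 214·(-542) ≡ 1 (mod 1681); reducing, -542 mod 1681 = 1139.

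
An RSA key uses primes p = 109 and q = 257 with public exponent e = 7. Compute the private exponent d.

φ(n) = (p−1)(q−1) = 108·256 = 27648.
Need d with 7·d ≡ 1 (mod 27648). Apply the extended Euclidean algorithm:
27648 = 3949*7 + 5
7 = 1*5 + 2
5 = 2*2 + 1
2 = 2*1 + 0
Back-substitute:
1 = 5 − 2·2
1 = −2·7 + 3·5
1 = 3·27648 − 11849·7
So 7·(-11849) ≡ 1 (mod 27648), hence d ≡ -11849 ≡ 15799 (mod 27648).

15799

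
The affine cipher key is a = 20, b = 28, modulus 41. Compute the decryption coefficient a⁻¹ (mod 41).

39

Run Euclid on (41, 20):
41 = 2×20 + 1
20 = 20×1 + 0
Since gcd(20, 41) = 1, back-substitute to write 1 as a combination:
1 = 41 − 2·20
So 20·(-2) ≡ 1 (mod 41), and -2 ≡ 39 (mod 41).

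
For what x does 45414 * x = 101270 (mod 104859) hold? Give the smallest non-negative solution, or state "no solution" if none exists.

gcd(45414, 104859):
104859 = 2*45414 + 14031
45414 = 3*14031 + 3321
14031 = 4*3321 + 747
3321 = 4*747 + 333
747 = 2*333 + 81
333 = 4*81 + 9
81 = 9*9 + 0
gcd = 9, but 9 ∤ 101270, so the congruence has no solution.

no solution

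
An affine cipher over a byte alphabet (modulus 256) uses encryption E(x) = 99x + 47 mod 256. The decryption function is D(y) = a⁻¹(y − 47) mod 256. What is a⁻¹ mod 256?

75

Extended Euclidean algorithm:
256 = 2×99 + 58
99 = 1×58 + 41
58 = 1×41 + 17
41 = 2×17 + 7
17 = 2×7 + 3
7 = 2×3 + 1
3 = 3×1 + 0
The gcd is 1. Working backward:
1 = 7 − 2·3
1 = −2·17 + 5·7
1 = 5·41 − 12·17
1 = −12·58 + 17·41
1 = 17·99 − 29·58
1 = −29·256 + 75·99
So 99·75 ≡ 1 (mod 256).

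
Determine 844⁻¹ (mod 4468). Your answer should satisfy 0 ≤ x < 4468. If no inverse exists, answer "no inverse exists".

no inverse exists

Euclidean algorithm on 4468, 844:
4468 = 5×844 + 248
844 = 3×248 + 100
248 = 2×100 + 48
100 = 2×48 + 4
48 = 12×4 + 0
The gcd is 4, not 1, hence no inverse exists.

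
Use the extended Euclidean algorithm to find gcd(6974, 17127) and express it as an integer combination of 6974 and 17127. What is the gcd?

Euclidean algorithm:
17127 = 2×6974 + 3179
6974 = 2×3179 + 616
3179 = 5×616 + 99
616 = 6×99 + 22
99 = 4×22 + 11
22 = 2×11 + 0
gcd(6974, 17127) = 11.
Back-substituting:
11 = 99 − 4·22
11 = −4·616 + 25·99
11 = 25·3179 − 129·616
11 = −129·6974 + 283·3179
11 = 283·17127 − 695·6974
So 11 = (283)·17127 + (-695)·6974.

11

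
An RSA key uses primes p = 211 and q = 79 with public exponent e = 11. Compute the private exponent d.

φ(n) = (p−1)(q−1) = 210·78 = 16380.
Need d with 11·d ≡ 1 (mod 16380). Apply the extended Euclidean algorithm:
16380 = 1489×11 + 1
11 = 11×1 + 0
Back-substitute:
1 = 16380 − 1489·11
So 11·(-1489) ≡ 1 (mod 16380), hence d ≡ -1489 ≡ 14891 (mod 16380).

14891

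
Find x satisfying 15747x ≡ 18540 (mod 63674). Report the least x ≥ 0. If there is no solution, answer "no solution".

First find gcd(15747, 63674):
63674 = 4·15747 + 686
15747 = 22·686 + 655
686 = 1·655 + 31
655 = 21·31 + 4
31 = 7·4 + 3
4 = 1·3 + 1
3 = 3·1 + 0
gcd = 1, so a unique solution mod 63674 exists.
Back-substitute for the Bézout coefficients:
1 = 4 − 3
1 = −31 + 8·4
1 = 8·655 − 169·31
1 = −169·686 + 177·655
1 = 177·15747 − 4063·686
1 = −4063·63674 + 16429·15747
So 15747·(16429) ≡ 1 (mod 63674), giving 15747⁻¹ ≡ 16429.
x ≡ 15747⁻¹·18540 ≡ 16429·18540 ≡ 40918 (mod 63674).

40918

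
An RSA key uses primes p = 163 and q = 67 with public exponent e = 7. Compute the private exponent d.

φ(n) = (p−1)(q−1) = 162·66 = 10692.
Need d with 7·d ≡ 1 (mod 10692). Apply the extended Euclidean algorithm:
10692 = 1527*7 + 3
7 = 2*3 + 1
3 = 3*1 + 0
Back-substitute:
1 = 7 − 2·3
1 = −2·10692 + 3055·7
So 7·3055 ≡ 1 (mod 10692), hence d = 3055.

3055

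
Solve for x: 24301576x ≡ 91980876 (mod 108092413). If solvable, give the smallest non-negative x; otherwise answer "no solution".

First find gcd(24301576, 108092413):
108092413 = 4·24301576 + 10886109
24301576 = 2·10886109 + 2529358
10886109 = 4·2529358 + 768677
2529358 = 3·768677 + 223327
768677 = 3·223327 + 98696
223327 = 2·98696 + 25935
98696 = 3·25935 + 20891
25935 = 1·20891 + 5044
20891 = 4·5044 + 715
5044 = 7·715 + 39
715 = 18·39 + 13
39 = 3·13 + 0
gcd = 13 and 13 | 91980876, so solutions exist. Divide through by 13: 1869352x ≡ 7075452 (mod 8314801).
Now find 1869352⁻¹ mod 8314801:
8314801 = 4*1869352 + 837393
1869352 = 2*837393 + 194566
837393 = 4*194566 + 59129
194566 = 3*59129 + 17179
59129 = 3*17179 + 7592
17179 = 2*7592 + 1995
7592 = 3*1995 + 1607
1995 = 1*1607 + 388
1607 = 4*388 + 55
388 = 7*55 + 3
55 = 18*3 + 1
3 = 3*1 + 0
Back-substitute:
1 = 55 − 18·3
1 = −18·388 + 127·55
1 = 127·1607 − 526·388
1 = −526·1995 + 653·1607
1 = 653·7592 − 2485·1995
1 = −2485·17179 + 5623·7592
1 = 5623·59129 − 19354·17179
1 = −19354·194566 + 63685·59129
1 = 63685·837393 − 274094·194566
1 = −274094·1869352 + 611873·837393
1 = 611873·8314801 − 2721586·1869352
So 1869352·(-2721586) ≡ 1 (mod 8314801), i.e. 1869352⁻¹ ≡ 5593215.
Then x ≡ 5593215·7075452 ≡ 4399053 (mod 8314801); the smallest non-negative solution is x = 4399053.

4399053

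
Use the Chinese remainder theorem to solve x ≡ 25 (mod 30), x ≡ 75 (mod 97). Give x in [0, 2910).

Write x = 25 + 30·k. Then 30·k ≡ 75 − 25 ≡ 50 (mod 97).
Need 30⁻¹ mod 97. Extended Euclid on (97, 30):
97 = 3×30 + 7
30 = 4×7 + 2
7 = 3×2 + 1
2 = 2×1 + 0
Back-substitute:
1 = 7 − 3·2
1 = −3·30 + 13·7
1 = 13·97 − 42·30
30⁻¹ ≡ 55 (mod 97), so k ≡ 55·50 ≡ 34 (mod 97).
x = 25 + 30·34 = 1045.

1045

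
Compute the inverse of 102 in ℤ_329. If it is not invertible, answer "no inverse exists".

Extended Euclidean algorithm:
329 = 3*102 + 23
102 = 4*23 + 10
23 = 2*10 + 3
10 = 3*3 + 1
3 = 3*1 + 0
The gcd is 1. Working backward:
1 = 10 − 3·3
1 = −3·23 + 7·10
1 = 7·102 − 31·23
1 = −31·329 + 100·102
So 102·100 ≡ 1 (mod 329).

100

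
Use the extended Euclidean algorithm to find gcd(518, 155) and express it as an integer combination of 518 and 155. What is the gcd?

1

Euclidean algorithm:
518 = 3·155 + 53
155 = 2·53 + 49
53 = 1·49 + 4
49 = 12·4 + 1
4 = 4·1 + 0
gcd(518, 155) = 1.
Back-substituting:
1 = 49 − 12·4
1 = −12·53 + 13·49
1 = 13·155 − 38·53
1 = −38·518 + 127·155
So 1 = (-38)·518 + (127)·155.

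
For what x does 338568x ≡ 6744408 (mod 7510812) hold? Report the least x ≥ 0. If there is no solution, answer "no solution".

First find gcd(338568, 7510812):
7510812 = 22·338568 + 62316
338568 = 5·62316 + 26988
62316 = 2·26988 + 8340
26988 = 3·8340 + 1968
8340 = 4·1968 + 468
1968 = 4·468 + 96
468 = 4·96 + 84
96 = 1·84 + 12
84 = 7·12 + 0
gcd = 12 and 12 | 6744408, so solutions exist. Divide through by 12: 28214x ≡ 562034 (mod 625901).
Now find 28214⁻¹ mod 625901:
625901 = 22·28214 + 5193
28214 = 5·5193 + 2249
5193 = 2·2249 + 695
2249 = 3·695 + 164
695 = 4·164 + 39
164 = 4·39 + 8
39 = 4·8 + 7
8 = 1·7 + 1
7 = 7·1 + 0
Back-substitute:
1 = 8 − 7
1 = −39 + 5·8
1 = 5·164 − 21·39
1 = −21·695 + 89·164
1 = 89·2249 − 288·695
1 = −288·5193 + 665·2249
1 = 665·28214 − 3613·5193
1 = −3613·625901 + 80151·28214
So 28214⁻¹ ≡ 80151 (mod 625901).
Then x ≡ 80151·562034 ≡ 240362 (mod 625901); the smallest non-negative solution is x = 240362.

240362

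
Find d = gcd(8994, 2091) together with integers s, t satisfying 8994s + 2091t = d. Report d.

Euclidean algorithm:
8994 = 4·2091 + 630
2091 = 3·630 + 201
630 = 3·201 + 27
201 = 7·27 + 12
27 = 2·12 + 3
12 = 4·3 + 0
gcd(8994, 2091) = 3.
Working backward:
3 = 27 − 2·12
3 = −2·201 + 15·27
3 = 15·630 − 47·201
3 = −47·2091 + 156·630
3 = 156·8994 − 671·2091
So 3 = (156)·8994 + (-671)·2091.

3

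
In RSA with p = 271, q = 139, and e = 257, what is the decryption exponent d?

14933

φ(n) = (p−1)(q−1) = 270·138 = 37260.
Need d with 257·d ≡ 1 (mod 37260). Apply the extended Euclidean algorithm:
37260 = 144·257 + 252
257 = 1·252 + 5
252 = 50·5 + 2
5 = 2·2 + 1
2 = 2·1 + 0
Back-substitute:
1 = 5 − 2·2
1 = −2·252 + 101·5
1 = 101·257 − 103·252
1 = −103·37260 + 14933·257
So 257·14933 ≡ 1 (mod 37260), hence d = 14933.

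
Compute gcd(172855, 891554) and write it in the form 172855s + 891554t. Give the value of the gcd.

Repeated division:
891554 = 5*172855 + 27279
172855 = 6*27279 + 9181
27279 = 2*9181 + 8917
9181 = 1*8917 + 264
8917 = 33*264 + 205
264 = 1*205 + 59
205 = 3*59 + 28
59 = 2*28 + 3
28 = 9*3 + 1
3 = 3*1 + 0
gcd(172855, 891554) = 1.
Back-substituting:
1 = 28 − 9·3
1 = −9·59 + 19·28
1 = 19·205 − 66·59
1 = −66·264 + 85·205
1 = 85·8917 − 2871·264
1 = −2871·9181 + 2956·8917
1 = 2956·27279 − 8783·9181
1 = −8783·172855 + 55654·27279
1 = 55654·891554 − 287053·172855
So 1 = (55654)·891554 + (-287053)·172855.

1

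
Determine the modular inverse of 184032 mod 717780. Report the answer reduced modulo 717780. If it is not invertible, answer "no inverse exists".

Euclidean algorithm on 717780, 184032:
717780 = 3×184032 + 165684
184032 = 1×165684 + 18348
165684 = 9×18348 + 552
18348 = 33×552 + 132
552 = 4×132 + 24
132 = 5×24 + 12
24 = 2×12 + 0
gcd(184032, 717780) = 12 ≠ 1, so 184032 has no multiplicative inverse modulo 717780.

no inverse exists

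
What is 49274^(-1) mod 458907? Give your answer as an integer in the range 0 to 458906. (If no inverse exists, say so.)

gcd(458907, 49274) by repeated division:
458907 = 9*49274 + 15441
49274 = 3*15441 + 2951
15441 = 5*2951 + 686
2951 = 4*686 + 207
686 = 3*207 + 65
207 = 3*65 + 12
65 = 5*12 + 5
12 = 2*5 + 2
5 = 2*2 + 1
2 = 2*1 + 0
The gcd is 1. Working backward:
1 = 5 − 2·2
1 = −2·12 + 5·5
1 = 5·65 − 27·12
1 = −27·207 + 86·65
1 = 86·686 − 285·207
1 = −285·2951 + 1226·686
1 = 1226·15441 − 6415·2951
1 = −6415·49274 + 20471·15441
1 = 20471·458907 − 190654·49274
So 49274·(-190654) ≡ 1 (mod 458907), and -190654 ≡ 268253 (mod 458907).

268253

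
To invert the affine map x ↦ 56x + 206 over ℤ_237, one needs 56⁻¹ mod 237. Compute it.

182

gcd(237, 56) by repeated division:
237 = 4·56 + 13
56 = 4·13 + 4
13 = 3·4 + 1
4 = 4·1 + 0
Since gcd(56, 237) = 1, back-substitute to write 1 as a combination:
1 = 13 − 3·4
1 = −3·56 + 13·13
1 = 13·237 − 55·56
So 56·(-55) ≡ 1 (mod 237), and -55 ≡ 182 (mod 237).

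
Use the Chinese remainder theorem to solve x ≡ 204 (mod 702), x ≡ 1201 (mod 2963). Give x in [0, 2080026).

1337514

Write x = 204 + 702·k. Then 702·k ≡ 1201 − 204 ≡ 997 (mod 2963).
Need 702⁻¹ mod 2963. Extended Euclid on (2963, 702):
2963 = 4·702 + 155
702 = 4·155 + 82
155 = 1·82 + 73
82 = 1·73 + 9
73 = 8·9 + 1
9 = 9·1 + 0
Back-substitute:
1 = 73 − 8·9
1 = −8·82 + 9·73
1 = 9·155 − 17·82
1 = −17·702 + 77·155
1 = 77·2963 − 325·702
702⁻¹ ≡ 2638 (mod 2963), so k ≡ 2638·997 ≡ 1905 (mod 2963).
x = 204 + 702·1905 = 1337514.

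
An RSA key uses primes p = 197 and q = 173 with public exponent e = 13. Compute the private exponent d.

10373

φ(n) = (p−1)(q−1) = 196·172 = 33712.
Need d with 13·d ≡ 1 (mod 33712). Apply the extended Euclidean algorithm:
33712 = 2593*13 + 3
13 = 4*3 + 1
3 = 3*1 + 0
Back-substitute:
1 = 13 − 4·3
1 = −4·33712 + 10373·13
So 13·10373 ≡ 1 (mod 33712), hence d = 10373.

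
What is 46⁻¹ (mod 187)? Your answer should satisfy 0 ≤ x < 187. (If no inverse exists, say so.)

61

Run Euclid on (187, 46):
187 = 4·46 + 3
46 = 15·3 + 1
3 = 3·1 + 0
gcd = 1, so the inverse exists. Back-substitute:
1 = 46 − 15·3
1 = −15·187 + 61·46
So 46·61 ≡ 1 (mod 187).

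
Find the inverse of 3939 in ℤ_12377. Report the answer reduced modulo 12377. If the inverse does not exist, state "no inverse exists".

1304

Run Euclid on (12377, 3939):
12377 = 3*3939 + 560
3939 = 7*560 + 19
560 = 29*19 + 9
19 = 2*9 + 1
9 = 9*1 + 0
The gcd is 1. Working backward:
1 = 19 − 2·9
1 = −2·560 + 59·19
1 = 59·3939 − 415·560
1 = −415·12377 + 1304·3939
So 3939·1304 ≡ 1 (mod 12377).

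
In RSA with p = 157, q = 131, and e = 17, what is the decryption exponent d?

φ(n) = (p−1)(q−1) = 156·130 = 20280.
Need d with 17·d ≡ 1 (mod 20280). Apply the extended Euclidean algorithm:
20280 = 1192*17 + 16
17 = 1*16 + 1
16 = 16*1 + 0
Back-substitute:
1 = 17 − 16
1 = −20280 + 1193·17
So 17·1193 ≡ 1 (mod 20280), hence d = 1193.

1193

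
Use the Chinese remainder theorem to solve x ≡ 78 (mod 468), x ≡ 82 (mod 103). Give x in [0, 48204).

37986

Write x = 78 + 468·k. Then 468·k ≡ 82 − 78 ≡ 4 (mod 103).
Need 468⁻¹ mod 103. Extended Euclid on (103, 56):
103 = 1×56 + 47
56 = 1×47 + 9
47 = 5×9 + 2
9 = 4×2 + 1
2 = 2×1 + 0
Back-substitute:
1 = 9 − 4·2
1 = −4·47 + 21·9
1 = 21·56 − 25·47
1 = −25·103 + 46·56
468⁻¹ ≡ 46 (mod 103), so k ≡ 46·4 ≡ 81 (mod 103).
x = 78 + 468·81 = 37986.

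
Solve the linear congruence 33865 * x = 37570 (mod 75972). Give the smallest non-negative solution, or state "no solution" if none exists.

5374

First find gcd(33865, 75972):
75972 = 2*33865 + 8242
33865 = 4*8242 + 897
8242 = 9*897 + 169
897 = 5*169 + 52
169 = 3*52 + 13
52 = 4*13 + 0
gcd = 13 and 13 | 37570, so solutions exist. Divide through by 13: 2605x ≡ 2890 (mod 5844).
Now find 2605⁻¹ mod 5844:
5844 = 2*2605 + 634
2605 = 4*634 + 69
634 = 9*69 + 13
69 = 5*13 + 4
13 = 3*4 + 1
4 = 4*1 + 0
Back-substitute:
1 = 13 − 3·4
1 = −3·69 + 16·13
1 = 16·634 − 147·69
1 = −147·2605 + 604·634
1 = 604·5844 − 1355·2605
So 2605·(-1355) ≡ 1 (mod 5844), i.e. 2605⁻¹ ≡ 4489.
Then x ≡ 4489·2890 ≡ 5374 (mod 5844); the smallest non-negative solution is x = 5374.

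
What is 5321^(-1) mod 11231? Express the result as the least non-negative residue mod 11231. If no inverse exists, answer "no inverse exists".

6178

Run Euclid on (11231, 5321):
11231 = 2×5321 + 589
5321 = 9×589 + 20
589 = 29×20 + 9
20 = 2×9 + 2
9 = 4×2 + 1
2 = 2×1 + 0
Since gcd(5321, 11231) = 1, back-substitute to write 1 as a combination:
1 = 9 − 4·2
1 = −4·20 + 9·9
1 = 9·589 − 265·20
1 = −265·5321 + 2394·589
1 = 2394·11231 − 5053·5321
Thus 5321·(-5053) ≡ 1 (mod 11231); reducing, -5053 mod 11231 = 6178.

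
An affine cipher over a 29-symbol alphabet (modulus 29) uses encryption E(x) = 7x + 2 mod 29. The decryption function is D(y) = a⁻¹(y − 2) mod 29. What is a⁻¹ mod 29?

Run Euclid on (29, 7):
29 = 4×7 + 1
7 = 7×1 + 0
The gcd is 1. Working backward:
1 = 29 − 4·7
Thus 7·(-4) ≡ 1 (mod 29); reducing, -4 mod 29 = 25.

25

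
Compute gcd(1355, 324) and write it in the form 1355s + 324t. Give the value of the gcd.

Repeated division:
1355 = 4·324 + 59
324 = 5·59 + 29
59 = 2·29 + 1
29 = 29·1 + 0
gcd(1355, 324) = 1.
Back-substituting:
1 = 59 − 2·29
1 = −2·324 + 11·59
1 = 11·1355 − 46·324
So 1 = (11)·1355 + (-46)·324.

1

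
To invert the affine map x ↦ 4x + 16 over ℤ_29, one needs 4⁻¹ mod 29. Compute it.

22

gcd(29, 4) by repeated division:
29 = 7×4 + 1
4 = 4×1 + 0
gcd = 1, so the inverse exists. Back-substitute:
1 = 29 − 7·4
So 4·(-7) ≡ 1 (mod 29), and -7 ≡ 22 (mod 29).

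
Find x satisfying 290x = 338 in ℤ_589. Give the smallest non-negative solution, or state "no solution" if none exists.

383

First find gcd(290, 589):
589 = 2·290 + 9
290 = 32·9 + 2
9 = 4·2 + 1
2 = 2·1 + 0
gcd = 1, so a unique solution mod 589 exists.
Back-substitute for the Bézout coefficients:
1 = 9 − 4·2
1 = −4·290 + 129·9
1 = 129·589 − 262·290
So 290·(-262) ≡ 1 (mod 589), giving 290⁻¹ ≡ 327.
x ≡ 290⁻¹·338 ≡ 327·338 ≡ 383 (mod 589).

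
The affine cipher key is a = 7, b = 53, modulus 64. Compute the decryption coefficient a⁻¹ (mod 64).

Apply the Euclidean algorithm to 64 and 7:
64 = 9*7 + 1
7 = 7*1 + 0
gcd = 1, so the inverse exists. Back-substitute:
1 = 64 − 9·7
So 7·(-9) ≡ 1 (mod 64), and -9 ≡ 55 (mod 64).

55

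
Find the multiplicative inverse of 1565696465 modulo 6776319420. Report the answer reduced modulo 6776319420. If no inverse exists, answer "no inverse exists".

Compute gcd(1565696465, 6776319420):
6776319420 = 4×1565696465 + 513533560
1565696465 = 3×513533560 + 25095785
513533560 = 20×25095785 + 11617860
25095785 = 2×11617860 + 1860065
11617860 = 6×1860065 + 457470
1860065 = 4×457470 + 30185
457470 = 15×30185 + 4695
30185 = 6×4695 + 2015
4695 = 2×2015 + 665
2015 = 3×665 + 20
665 = 33×20 + 5
20 = 4×5 + 0
The gcd is 5, not 1, hence no inverse exists.

no inverse exists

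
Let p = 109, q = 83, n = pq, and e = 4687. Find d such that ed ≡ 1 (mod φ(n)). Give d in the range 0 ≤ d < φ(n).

2479

φ(n) = (p−1)(q−1) = 108·82 = 8856.
Need d with 4687·d ≡ 1 (mod 8856). Apply the extended Euclidean algorithm:
8856 = 1*4687 + 4169
4687 = 1*4169 + 518
4169 = 8*518 + 25
518 = 20*25 + 18
25 = 1*18 + 7
18 = 2*7 + 4
7 = 1*4 + 3
4 = 1*3 + 1
3 = 3*1 + 0
Back-substitute:
1 = 4 − 3
1 = −7 + 2·4
1 = 2·18 − 5·7
1 = −5·25 + 7·18
1 = 7·518 − 145·25
1 = −145·4169 + 1167·518
1 = 1167·4687 − 1312·4169
1 = −1312·8856 + 2479·4687
So 4687·2479 ≡ 1 (mod 8856), hence d = 2479.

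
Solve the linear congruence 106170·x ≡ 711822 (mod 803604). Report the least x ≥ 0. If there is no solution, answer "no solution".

First find gcd(106170, 803604):
803604 = 7×106170 + 60414
106170 = 1×60414 + 45756
60414 = 1×45756 + 14658
45756 = 3×14658 + 1782
14658 = 8×1782 + 402
1782 = 4×402 + 174
402 = 2×174 + 54
174 = 3×54 + 12
54 = 4×12 + 6
12 = 2×6 + 0
gcd = 6 and 6 | 711822, so solutions exist. Divide through by 6: 17695x ≡ 118637 (mod 133934).
Now find 17695⁻¹ mod 133934:
133934 = 7*17695 + 10069
17695 = 1*10069 + 7626
10069 = 1*7626 + 2443
7626 = 3*2443 + 297
2443 = 8*297 + 67
297 = 4*67 + 29
67 = 2*29 + 9
29 = 3*9 + 2
9 = 4*2 + 1
2 = 2*1 + 0
Back-substitute:
1 = 9 − 4·2
1 = −4·29 + 13·9
1 = 13·67 − 30·29
1 = −30·297 + 133·67
1 = 133·2443 − 1094·297
1 = −1094·7626 + 3415·2443
1 = 3415·10069 − 4509·7626
1 = −4509·17695 + 7924·10069
1 = 7924·133934 − 59977·17695
So 17695·(-59977) ≡ 1 (mod 133934), i.e. 17695⁻¹ ≡ 73957.
Then x ≡ 73957·118637 ≡ 20269 (mod 133934); the smallest non-negative solution is x = 20269.

20269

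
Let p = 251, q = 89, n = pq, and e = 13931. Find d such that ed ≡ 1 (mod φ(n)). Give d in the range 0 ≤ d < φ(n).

φ(n) = (p−1)(q−1) = 250·88 = 22000.
Need d with 13931·d ≡ 1 (mod 22000). Apply the extended Euclidean algorithm:
22000 = 1×13931 + 8069
13931 = 1×8069 + 5862
8069 = 1×5862 + 2207
5862 = 2×2207 + 1448
2207 = 1×1448 + 759
1448 = 1×759 + 689
759 = 1×689 + 70
689 = 9×70 + 59
70 = 1×59 + 11
59 = 5×11 + 4
11 = 2×4 + 3
4 = 1×3 + 1
3 = 3×1 + 0
Back-substitute:
1 = 4 − 3
1 = −11 + 3·4
1 = 3·59 − 16·11
1 = −16·70 + 19·59
1 = 19·689 − 187·70
1 = −187·759 + 206·689
1 = 206·1448 − 393·759
1 = −393·2207 + 599·1448
1 = 599·5862 − 1591·2207
1 = −1591·8069 + 2190·5862
1 = 2190·13931 − 3781·8069
1 = −3781·22000 + 5971·13931
So 13931·5971 ≡ 1 (mod 22000), hence d = 5971.

5971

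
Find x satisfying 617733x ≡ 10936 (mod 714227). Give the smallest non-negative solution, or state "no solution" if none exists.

681363

First find gcd(617733, 714227):
714227 = 1*617733 + 96494
617733 = 6*96494 + 38769
96494 = 2*38769 + 18956
38769 = 2*18956 + 857
18956 = 22*857 + 102
857 = 8*102 + 41
102 = 2*41 + 20
41 = 2*20 + 1
20 = 20*1 + 0
gcd = 1, so a unique solution mod 714227 exists.
Back-substitute for the Bézout coefficients:
1 = 41 − 2·20
1 = −2·102 + 5·41
1 = 5·857 − 42·102
1 = −42·18956 + 929·857
1 = 929·38769 − 1900·18956
1 = −1900·96494 + 4729·38769
1 = 4729·617733 − 30274·96494
1 = −30274·714227 + 35003·617733
So 617733·(35003) ≡ 1 (mod 714227), giving 617733⁻¹ ≡ 35003.
x ≡ 617733⁻¹·10936 ≡ 35003·10936 ≡ 681363 (mod 714227).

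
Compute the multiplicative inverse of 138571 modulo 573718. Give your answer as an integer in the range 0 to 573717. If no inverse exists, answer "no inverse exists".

133407

gcd(573718, 138571) by repeated division:
573718 = 4*138571 + 19434
138571 = 7*19434 + 2533
19434 = 7*2533 + 1703
2533 = 1*1703 + 830
1703 = 2*830 + 43
830 = 19*43 + 13
43 = 3*13 + 4
13 = 3*4 + 1
4 = 4*1 + 0
Since gcd(138571, 573718) = 1, back-substitute to write 1 as a combination:
1 = 13 − 3·4
1 = −3·43 + 10·13
1 = 10·830 − 193·43
1 = −193·1703 + 396·830
1 = 396·2533 − 589·1703
1 = −589·19434 + 4519·2533
1 = 4519·138571 − 32222·19434
1 = −32222·573718 + 133407·138571
So 138571·133407 ≡ 1 (mod 573718).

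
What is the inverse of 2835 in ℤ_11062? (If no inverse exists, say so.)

7441

gcd(11062, 2835) by repeated division:
11062 = 3×2835 + 2557
2835 = 1×2557 + 278
2557 = 9×278 + 55
278 = 5×55 + 3
55 = 18×3 + 1
3 = 3×1 + 0
Since gcd(2835, 11062) = 1, back-substitute to write 1 as a combination:
1 = 55 − 18·3
1 = −18·278 + 91·55
1 = 91·2557 − 837·278
1 = −837·2835 + 928·2557
1 = 928·11062 − 3621·2835
Thus 2835·(-3621) ≡ 1 (mod 11062); reducing, -3621 mod 11062 = 7441.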